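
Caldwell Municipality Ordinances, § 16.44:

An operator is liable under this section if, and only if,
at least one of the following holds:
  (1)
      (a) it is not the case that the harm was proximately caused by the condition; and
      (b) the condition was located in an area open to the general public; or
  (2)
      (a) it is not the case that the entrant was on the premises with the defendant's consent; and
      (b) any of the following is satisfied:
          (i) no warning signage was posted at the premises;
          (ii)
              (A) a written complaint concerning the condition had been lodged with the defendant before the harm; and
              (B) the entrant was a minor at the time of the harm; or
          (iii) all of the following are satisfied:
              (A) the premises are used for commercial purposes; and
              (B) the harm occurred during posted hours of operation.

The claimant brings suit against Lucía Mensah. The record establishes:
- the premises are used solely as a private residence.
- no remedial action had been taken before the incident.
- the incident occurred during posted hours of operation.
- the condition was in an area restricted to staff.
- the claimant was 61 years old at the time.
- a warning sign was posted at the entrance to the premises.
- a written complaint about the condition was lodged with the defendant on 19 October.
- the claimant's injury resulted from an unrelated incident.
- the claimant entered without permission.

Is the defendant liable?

(a) not (proximate cause) — met.
(b) public area — not met.
(1) = T AND F = false.
(a) not (consent to enter) — holds.
(i) no signage posted — fails.
(A) complaint lodged — satisfied.
(B) entrant a minor — fails.
(ii): T AND F → false.
(A) commercial use — not satisfied.
(B) during posted hours — holds.
(iii): F AND T → false.
So (b) is not satisfied (F OR F OR F).
(2): T AND F → false.
Overall = F OR F = false.

No — not liable.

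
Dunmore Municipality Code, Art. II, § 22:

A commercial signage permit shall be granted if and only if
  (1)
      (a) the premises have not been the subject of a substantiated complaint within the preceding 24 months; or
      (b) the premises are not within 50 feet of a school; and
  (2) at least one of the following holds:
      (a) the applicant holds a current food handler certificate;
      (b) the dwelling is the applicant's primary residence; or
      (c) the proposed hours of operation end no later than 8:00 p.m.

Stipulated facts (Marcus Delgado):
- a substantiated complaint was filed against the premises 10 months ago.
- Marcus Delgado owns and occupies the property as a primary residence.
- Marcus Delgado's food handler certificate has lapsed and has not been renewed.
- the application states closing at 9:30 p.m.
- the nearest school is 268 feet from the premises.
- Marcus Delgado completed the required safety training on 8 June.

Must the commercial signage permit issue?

(a) no complaint in 24 mo. — not met.
(b) ≥50 ft from school — satisfied.
(1) = F OR T = true.
(a) food handler cert. — not satisfied.
(b) primary residence — satisfied.
(c) closes by 8 p.m. — not satisfied.
(2): F OR T OR F → true.
Overall = T AND T = true.

Yes — granted.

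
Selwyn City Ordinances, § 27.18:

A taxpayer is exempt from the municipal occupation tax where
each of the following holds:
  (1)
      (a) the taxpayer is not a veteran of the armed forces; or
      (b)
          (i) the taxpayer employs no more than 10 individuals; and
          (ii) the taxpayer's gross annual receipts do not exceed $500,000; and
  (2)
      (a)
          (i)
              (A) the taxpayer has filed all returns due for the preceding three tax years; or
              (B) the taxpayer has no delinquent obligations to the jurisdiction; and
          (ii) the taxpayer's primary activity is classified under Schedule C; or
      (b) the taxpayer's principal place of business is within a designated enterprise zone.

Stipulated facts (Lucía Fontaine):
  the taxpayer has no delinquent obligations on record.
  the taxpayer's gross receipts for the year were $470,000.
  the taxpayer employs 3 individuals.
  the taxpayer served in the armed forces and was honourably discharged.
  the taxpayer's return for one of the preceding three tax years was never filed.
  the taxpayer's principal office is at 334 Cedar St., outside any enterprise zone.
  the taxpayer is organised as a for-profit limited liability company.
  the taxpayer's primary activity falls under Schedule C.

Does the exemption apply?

Yes — exempt.

(a) not (veteran) — not satisfied.
(i) ≤ 10 employees — satisfied.
(ii) receipts ≤ $500,000 — met.
(b): T AND T → true.
So (1) is satisfied (F OR T).
(A) returns current — not satisfied.
(B) no delinquency — met.
So (i) is satisfied (F OR T).
(ii) Schedule C activity — holds.
(a): T AND T → true.
(b) in enterprise zone — not met.
So (2) is satisfied (T OR F).
So Overall is satisfied (T AND T).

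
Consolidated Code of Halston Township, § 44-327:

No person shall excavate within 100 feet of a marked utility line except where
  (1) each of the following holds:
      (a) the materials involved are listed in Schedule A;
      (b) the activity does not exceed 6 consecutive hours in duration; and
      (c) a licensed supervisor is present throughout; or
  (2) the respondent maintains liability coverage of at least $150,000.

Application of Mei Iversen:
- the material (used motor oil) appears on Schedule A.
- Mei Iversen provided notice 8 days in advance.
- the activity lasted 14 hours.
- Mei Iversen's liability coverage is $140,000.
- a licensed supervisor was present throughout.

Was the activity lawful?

(a) Schedule A material — satisfied.
(b) ≤ 6 hrs duration — not satisfied.
(c) supervisor present — met.
So (1) is not satisfied (T AND F AND T).
(2) coverage ≥ $150,000 — not met.
Overall: F OR F → false.

No — unlawful.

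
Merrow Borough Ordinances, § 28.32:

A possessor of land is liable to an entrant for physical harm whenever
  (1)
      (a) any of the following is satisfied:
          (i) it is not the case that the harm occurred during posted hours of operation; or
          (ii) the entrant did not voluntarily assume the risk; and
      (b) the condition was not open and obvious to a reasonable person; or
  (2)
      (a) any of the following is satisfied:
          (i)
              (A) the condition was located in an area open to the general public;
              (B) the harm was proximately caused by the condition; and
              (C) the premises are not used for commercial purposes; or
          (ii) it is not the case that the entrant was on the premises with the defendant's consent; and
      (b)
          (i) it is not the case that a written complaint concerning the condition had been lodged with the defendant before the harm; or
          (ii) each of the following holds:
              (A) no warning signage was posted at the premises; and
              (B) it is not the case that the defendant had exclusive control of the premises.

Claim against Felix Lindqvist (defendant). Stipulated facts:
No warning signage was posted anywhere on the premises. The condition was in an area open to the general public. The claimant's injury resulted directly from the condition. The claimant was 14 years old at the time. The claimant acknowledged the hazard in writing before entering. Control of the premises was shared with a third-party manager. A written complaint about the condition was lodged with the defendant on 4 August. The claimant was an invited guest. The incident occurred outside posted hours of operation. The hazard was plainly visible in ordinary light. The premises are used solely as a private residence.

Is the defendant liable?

Yes — liable.

(i) not (during posted hours) — satisfied.
(ii) no assumed risk — fails.
(a): T OR F → true.
(b) not open/obvious — fails.
(1): T AND F → false.
(A) public area — holds.
(B) proximate cause — satisfied.
(C) not (commercial use) — satisfied.
(i) = T AND T AND T = true.
(ii) not (consent to enter) — fails.
(a): T OR F → true.
(i) not (complaint lodged) — fails.
(A) no signage posted — satisfied.
(B) not (exclusive control) — holds.
(ii) = T AND T = true.
So (b) is satisfied (F OR T).
(2): T AND T → true.
Overall: F OR T → true.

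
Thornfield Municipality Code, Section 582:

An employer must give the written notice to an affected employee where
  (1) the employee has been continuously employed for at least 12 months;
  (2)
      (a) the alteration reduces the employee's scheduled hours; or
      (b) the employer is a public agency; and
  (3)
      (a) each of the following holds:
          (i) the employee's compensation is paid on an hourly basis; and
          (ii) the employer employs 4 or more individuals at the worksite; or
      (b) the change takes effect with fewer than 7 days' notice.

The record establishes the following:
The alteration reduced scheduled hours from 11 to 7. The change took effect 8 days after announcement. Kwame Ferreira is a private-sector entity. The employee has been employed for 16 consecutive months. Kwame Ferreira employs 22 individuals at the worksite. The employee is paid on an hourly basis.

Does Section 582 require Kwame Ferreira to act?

(1) tenure ≥ 12 mo. — holds.
(a) hours reduced — satisfied.
(b) public agency — not satisfied.
(2) = T OR F = true.
(i) hourly-paid — satisfied.
(ii) ≥ 4 at site — satisfied.
So (a) is satisfied (T AND T).
(b) < 7 days' notice — fails.
(3): T OR F → true.
So Overall is satisfied (T AND T AND T).

Yes — required.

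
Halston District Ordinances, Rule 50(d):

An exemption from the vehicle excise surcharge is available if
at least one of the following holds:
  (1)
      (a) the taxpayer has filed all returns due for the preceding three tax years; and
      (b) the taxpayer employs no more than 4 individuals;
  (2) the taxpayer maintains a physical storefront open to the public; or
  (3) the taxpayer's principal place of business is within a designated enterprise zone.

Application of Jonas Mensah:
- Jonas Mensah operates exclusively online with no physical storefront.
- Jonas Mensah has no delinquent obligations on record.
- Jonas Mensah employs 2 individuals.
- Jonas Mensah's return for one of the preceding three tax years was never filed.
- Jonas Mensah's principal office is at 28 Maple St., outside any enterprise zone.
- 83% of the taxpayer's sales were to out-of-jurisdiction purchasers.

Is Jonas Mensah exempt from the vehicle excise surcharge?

No — not exempt.

(a) returns current — not met.
(b) ≤ 4 employees — met.
So (1) is not satisfied (F AND T).
(2) has storefront — not satisfied.
(3) in enterprise zone — not met.
So Overall is not satisfied (F OR F OR F).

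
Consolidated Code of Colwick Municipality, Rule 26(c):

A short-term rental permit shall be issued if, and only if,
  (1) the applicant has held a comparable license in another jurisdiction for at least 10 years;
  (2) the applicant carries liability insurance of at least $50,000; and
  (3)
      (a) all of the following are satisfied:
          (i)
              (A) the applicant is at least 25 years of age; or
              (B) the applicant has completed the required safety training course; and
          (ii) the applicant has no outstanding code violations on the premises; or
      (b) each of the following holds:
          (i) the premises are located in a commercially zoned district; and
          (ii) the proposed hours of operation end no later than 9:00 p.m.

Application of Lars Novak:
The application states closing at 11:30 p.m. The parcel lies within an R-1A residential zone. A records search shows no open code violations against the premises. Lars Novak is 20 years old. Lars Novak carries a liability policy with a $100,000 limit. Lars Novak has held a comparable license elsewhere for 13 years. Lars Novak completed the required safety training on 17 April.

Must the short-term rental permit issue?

(1) prior license ≥ 10 yr — satisfied.
(2) insurance ≥ $50,000 — holds.
(A) age ≥ 25 — fails.
(B) safety training — met.
(i) = F OR T = true.
(ii) no code violations — met.
(a) = T AND T = true.
(i) commercially zoned — not satisfied.
(ii) closes by 9 p.m. — not satisfied.
(b) = F AND F = false.
So (3) is satisfied (T OR F).
Overall = T AND T AND T = true.

Yes — granted.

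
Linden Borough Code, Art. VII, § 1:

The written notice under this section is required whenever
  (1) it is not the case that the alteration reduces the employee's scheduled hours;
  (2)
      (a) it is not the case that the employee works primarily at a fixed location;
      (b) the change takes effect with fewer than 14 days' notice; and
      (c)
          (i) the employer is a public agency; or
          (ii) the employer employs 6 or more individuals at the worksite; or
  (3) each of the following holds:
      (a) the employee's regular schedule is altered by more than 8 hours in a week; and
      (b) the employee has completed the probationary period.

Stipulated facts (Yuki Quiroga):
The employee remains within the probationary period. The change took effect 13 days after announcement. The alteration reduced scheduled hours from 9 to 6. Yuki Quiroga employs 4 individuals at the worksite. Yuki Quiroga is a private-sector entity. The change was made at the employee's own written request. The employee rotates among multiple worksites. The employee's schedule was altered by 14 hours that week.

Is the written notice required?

(1) not (hours reduced) — not satisfied.
(a) not (fixed location) — satisfied.
(b) < 14 days' notice — holds.
(i) public agency — not satisfied.
(ii) ≥ 6 at site — not met.
(c): F OR F → false.
So (2) is not satisfied (T AND T AND F).
(a) schedule shift > 8h — holds.
(b) past probation — not satisfied.
(3): T AND F → false.
Overall = F OR F OR F = false.

No — not required.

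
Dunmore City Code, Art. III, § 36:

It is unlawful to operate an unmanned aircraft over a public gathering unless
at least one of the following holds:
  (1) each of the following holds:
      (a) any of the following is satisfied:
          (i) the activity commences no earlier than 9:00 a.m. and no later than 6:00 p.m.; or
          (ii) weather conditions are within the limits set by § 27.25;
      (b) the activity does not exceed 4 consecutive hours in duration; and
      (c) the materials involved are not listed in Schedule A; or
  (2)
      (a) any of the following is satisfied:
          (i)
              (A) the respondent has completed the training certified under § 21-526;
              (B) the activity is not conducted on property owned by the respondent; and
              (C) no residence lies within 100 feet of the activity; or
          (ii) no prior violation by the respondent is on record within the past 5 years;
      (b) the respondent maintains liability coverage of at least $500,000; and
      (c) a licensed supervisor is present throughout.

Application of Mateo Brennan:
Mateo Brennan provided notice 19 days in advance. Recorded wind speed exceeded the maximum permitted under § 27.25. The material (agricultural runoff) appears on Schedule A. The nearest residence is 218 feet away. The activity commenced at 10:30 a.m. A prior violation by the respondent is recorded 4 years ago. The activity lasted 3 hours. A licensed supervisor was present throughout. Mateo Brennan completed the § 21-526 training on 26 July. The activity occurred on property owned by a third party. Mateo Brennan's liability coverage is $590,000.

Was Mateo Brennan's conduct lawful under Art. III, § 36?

(i) start within hours — holds.
(ii) weather ok — fails.
(a): T OR F → true.
(b) ≤ 4 hrs duration — met.
(c) not (Schedule A material) — not met.
(1) = T AND T AND F = false.
(A) training certified — satisfied.
(B) not (own property) — met.
(C) no residence in 100 ft — satisfied.
(i): T AND T AND T → true.
(ii) no prior violation — fails.
(a): T OR F → true.
(b) coverage ≥ $500,000 — met.
(c) supervisor present — satisfied.
(2) = T AND T AND T = true.
So Overall is satisfied (F OR T).

Yes — lawful.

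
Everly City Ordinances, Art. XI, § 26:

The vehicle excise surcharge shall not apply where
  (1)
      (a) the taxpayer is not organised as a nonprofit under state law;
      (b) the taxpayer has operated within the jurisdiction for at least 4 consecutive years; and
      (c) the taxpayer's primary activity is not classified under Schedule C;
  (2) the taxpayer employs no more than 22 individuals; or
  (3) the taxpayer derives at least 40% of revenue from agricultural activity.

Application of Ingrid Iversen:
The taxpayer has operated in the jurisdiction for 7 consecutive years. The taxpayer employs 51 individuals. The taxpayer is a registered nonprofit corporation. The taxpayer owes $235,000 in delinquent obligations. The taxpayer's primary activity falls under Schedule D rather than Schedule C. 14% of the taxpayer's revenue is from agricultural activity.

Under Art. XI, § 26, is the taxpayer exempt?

No — not exempt.

(a) not (nonprofit) — not met.
(b) ≥ 4 yrs in jurisdiction — satisfied.
(c) not (Schedule C activity) — satisfied.
So (1) is not satisfied (F AND T AND T).
(2) ≤ 22 employees — fails.
(3) ≥40% agricultural — not met.
Overall: F OR F OR F → false.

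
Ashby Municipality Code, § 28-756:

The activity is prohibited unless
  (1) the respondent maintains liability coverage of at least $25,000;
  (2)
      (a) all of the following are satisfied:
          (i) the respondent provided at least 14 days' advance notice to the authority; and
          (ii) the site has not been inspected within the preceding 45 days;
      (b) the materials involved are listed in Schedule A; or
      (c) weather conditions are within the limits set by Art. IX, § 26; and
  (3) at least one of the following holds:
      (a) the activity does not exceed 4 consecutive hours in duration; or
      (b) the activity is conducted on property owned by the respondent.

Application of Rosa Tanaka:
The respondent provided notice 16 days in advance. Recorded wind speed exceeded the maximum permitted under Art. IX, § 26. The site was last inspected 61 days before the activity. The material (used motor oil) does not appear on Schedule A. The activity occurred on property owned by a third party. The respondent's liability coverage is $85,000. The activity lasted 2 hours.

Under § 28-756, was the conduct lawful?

(1) coverage ≥ $25,000 — met.
(i) ≥14 days' notice — met.
(ii) not (site inspected) — met.
So (a) is satisfied (T AND T).
(b) Schedule A material — not met.
(c) weather ok — fails.
(2) = T OR F OR F = true.
(a) ≤ 4 hrs duration — satisfied.
(b) own property — not met.
So (3) is satisfied (T OR F).
Overall: T AND T AND T → true.

Yes — lawful.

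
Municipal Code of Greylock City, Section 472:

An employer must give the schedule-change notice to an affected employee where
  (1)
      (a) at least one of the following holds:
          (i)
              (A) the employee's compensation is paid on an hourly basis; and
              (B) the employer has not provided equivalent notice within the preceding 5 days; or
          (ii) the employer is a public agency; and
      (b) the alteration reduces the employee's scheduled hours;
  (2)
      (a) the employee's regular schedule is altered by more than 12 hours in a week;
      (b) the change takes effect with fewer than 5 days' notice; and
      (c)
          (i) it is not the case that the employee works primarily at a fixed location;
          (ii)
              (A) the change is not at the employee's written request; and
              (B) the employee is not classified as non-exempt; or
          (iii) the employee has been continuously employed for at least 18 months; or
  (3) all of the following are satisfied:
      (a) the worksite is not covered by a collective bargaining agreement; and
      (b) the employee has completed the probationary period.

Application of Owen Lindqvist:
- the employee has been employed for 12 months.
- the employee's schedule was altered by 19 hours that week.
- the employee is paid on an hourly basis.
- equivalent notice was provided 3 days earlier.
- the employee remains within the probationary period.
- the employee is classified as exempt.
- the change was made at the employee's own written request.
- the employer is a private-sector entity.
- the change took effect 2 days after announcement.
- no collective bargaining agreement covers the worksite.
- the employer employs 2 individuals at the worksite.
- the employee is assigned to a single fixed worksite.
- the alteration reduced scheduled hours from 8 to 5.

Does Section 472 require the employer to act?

No — not required.

(A) hourly-paid — satisfied.
(B) no recent notice — fails.
(i) = T AND F = false.
(ii) public agency — fails.
(a) = F OR F = false.
(b) hours reduced — holds.
(1) = F AND T = false.
(a) schedule shift > 12h — satisfied.
(b) < 5 days' notice — met.
(i) not (fixed location) — not met.
(A) not employee-requested — not satisfied.
(B) not (non-exempt) — satisfied.
(ii): F AND T → false.
(iii) tenure ≥ 18 mo. — fails.
(c) = F OR F OR F = false.
So (2) is not satisfied (T AND T AND F).
(a) no CBA — holds.
(b) past probation — not satisfied.
So (3) is not satisfied (T AND F).
So Overall is not satisfied (F OR F OR F).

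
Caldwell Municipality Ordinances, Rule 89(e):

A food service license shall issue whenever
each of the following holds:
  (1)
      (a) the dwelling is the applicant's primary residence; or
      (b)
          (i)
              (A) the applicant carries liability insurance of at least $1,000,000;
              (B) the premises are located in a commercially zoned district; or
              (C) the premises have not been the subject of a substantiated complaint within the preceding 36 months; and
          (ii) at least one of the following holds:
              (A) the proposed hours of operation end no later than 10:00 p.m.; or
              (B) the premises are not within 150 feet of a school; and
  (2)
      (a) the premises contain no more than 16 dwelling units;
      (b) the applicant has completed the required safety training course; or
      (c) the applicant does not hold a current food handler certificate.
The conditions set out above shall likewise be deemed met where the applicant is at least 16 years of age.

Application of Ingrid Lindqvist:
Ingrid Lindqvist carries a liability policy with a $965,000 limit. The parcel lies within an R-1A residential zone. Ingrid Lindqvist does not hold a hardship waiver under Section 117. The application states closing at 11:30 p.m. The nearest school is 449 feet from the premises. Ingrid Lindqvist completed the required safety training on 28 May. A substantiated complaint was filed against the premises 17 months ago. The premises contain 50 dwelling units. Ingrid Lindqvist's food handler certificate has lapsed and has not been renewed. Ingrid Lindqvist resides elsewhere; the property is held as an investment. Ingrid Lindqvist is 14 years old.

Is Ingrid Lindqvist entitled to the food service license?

(a) primary residence — not met.
(A) insurance ≥ $1,000,000 — not satisfied.
(B) commercially zoned — fails.
(C) no complaint in 36 mo. — not satisfied.
So (i) is not satisfied (F OR F OR F).
(A) closes by 10 p.m. — not met.
(B) ≥150 ft from school — satisfied.
(ii): F OR T → true.
(b): F AND T → false.
So (1) is not satisfied (F OR F).
(a) ≤ 16 units — not met.
(b) safety training — holds.
(c) not (food handler cert.) — satisfied.
So (2) is satisfied (F OR T OR T).
Overall: F AND T → false.
Exception (age ≥ 16) — not satisfied.
Result: main false OR exception false → false.

No — denied.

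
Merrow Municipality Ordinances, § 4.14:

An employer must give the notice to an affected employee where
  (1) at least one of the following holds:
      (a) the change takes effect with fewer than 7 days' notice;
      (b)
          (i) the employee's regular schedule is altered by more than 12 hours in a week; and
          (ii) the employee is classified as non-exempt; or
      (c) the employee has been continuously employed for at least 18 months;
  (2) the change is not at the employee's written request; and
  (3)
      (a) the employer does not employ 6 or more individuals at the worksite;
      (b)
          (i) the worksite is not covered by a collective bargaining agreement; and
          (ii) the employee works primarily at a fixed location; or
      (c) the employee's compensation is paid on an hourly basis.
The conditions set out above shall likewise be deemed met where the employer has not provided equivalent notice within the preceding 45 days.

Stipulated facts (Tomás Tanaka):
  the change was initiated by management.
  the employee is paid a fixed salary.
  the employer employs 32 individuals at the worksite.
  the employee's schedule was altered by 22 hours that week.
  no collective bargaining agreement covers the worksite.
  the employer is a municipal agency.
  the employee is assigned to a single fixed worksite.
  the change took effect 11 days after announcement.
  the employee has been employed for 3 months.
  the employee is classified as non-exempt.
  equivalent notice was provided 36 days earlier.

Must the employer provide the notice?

(a) < 7 days' notice — not satisfied.
(i) schedule shift > 12h — satisfied.
(ii) non-exempt — met.
(b): T AND T → true.
(c) tenure ≥ 18 mo. — not satisfied.
(1): F OR T OR F → true.
(2) not employee-requested — satisfied.
(a) not (≥ 6 at site) — not met.
(i) no CBA — met.
(ii) fixed location — met.
(b): T AND T → true.
(c) hourly-paid — not satisfied.
(3) = F OR T OR F = true.
Overall = T AND T AND T = true.
Exception (no recent notice) — not satisfied.
Result: main true OR exception false → true.

Yes — required.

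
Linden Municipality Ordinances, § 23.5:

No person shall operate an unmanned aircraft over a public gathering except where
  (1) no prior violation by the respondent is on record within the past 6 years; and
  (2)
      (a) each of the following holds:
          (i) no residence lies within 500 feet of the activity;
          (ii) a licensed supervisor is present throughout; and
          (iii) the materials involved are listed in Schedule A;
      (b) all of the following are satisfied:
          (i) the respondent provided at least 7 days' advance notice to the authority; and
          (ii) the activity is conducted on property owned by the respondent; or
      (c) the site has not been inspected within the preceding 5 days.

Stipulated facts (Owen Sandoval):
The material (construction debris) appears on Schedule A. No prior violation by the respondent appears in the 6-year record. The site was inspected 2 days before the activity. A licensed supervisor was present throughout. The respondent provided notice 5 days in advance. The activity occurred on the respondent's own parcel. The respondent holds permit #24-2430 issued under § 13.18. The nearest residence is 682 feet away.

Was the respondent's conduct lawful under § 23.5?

(1) no prior violation — holds.
(i) no residence in 500 ft — satisfied.
(ii) supervisor present — holds.
(iii) Schedule A material — holds.
(a): T AND T AND T → true.
(i) ≥7 days' notice — not met.
(ii) own property — holds.
(b) = F AND T = false.
(c) not (site inspected) — fails.
(2) = T OR F OR F = true.
Overall = T AND T = true.

Yes — lawful.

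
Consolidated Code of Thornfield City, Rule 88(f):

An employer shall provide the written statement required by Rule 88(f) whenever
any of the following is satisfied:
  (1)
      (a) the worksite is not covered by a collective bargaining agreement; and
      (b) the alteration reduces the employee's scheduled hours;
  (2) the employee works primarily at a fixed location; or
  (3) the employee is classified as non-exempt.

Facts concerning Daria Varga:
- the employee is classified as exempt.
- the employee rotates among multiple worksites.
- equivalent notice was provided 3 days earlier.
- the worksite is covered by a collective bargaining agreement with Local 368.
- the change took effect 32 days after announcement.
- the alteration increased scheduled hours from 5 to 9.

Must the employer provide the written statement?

No — not required.

(a) no CBA — not satisfied.
(b) hours reduced — not satisfied.
(1) = F AND F = false.
(2) fixed location — not met.
(3) non-exempt — not met.
Overall: F OR F OR F → false.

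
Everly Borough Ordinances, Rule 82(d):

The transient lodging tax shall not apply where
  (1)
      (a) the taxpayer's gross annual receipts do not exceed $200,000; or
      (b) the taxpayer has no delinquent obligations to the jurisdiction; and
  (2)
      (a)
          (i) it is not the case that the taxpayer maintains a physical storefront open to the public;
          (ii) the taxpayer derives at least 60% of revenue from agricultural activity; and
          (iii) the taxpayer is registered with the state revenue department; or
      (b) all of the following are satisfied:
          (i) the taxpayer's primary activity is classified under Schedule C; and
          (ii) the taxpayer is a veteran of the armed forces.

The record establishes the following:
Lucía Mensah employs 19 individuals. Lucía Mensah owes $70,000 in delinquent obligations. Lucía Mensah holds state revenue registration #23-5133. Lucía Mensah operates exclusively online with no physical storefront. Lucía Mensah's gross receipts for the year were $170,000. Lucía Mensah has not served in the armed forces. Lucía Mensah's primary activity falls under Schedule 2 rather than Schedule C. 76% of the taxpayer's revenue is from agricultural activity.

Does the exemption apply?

(a) receipts ≤ $200,000 — holds.
(b) no delinquency — not satisfied.
(1) = T OR F = true.
(i) not (has storefront) — holds.
(ii) ≥60% agricultural — satisfied.
(iii) state-registered — holds.
So (a) is satisfied (T AND T AND T).
(i) Schedule C activity — fails.
(ii) veteran — not satisfied.
(b) = F AND F = false.
(2): T OR F → true.
So Overall is satisfied (T AND T).

Yes — exempt.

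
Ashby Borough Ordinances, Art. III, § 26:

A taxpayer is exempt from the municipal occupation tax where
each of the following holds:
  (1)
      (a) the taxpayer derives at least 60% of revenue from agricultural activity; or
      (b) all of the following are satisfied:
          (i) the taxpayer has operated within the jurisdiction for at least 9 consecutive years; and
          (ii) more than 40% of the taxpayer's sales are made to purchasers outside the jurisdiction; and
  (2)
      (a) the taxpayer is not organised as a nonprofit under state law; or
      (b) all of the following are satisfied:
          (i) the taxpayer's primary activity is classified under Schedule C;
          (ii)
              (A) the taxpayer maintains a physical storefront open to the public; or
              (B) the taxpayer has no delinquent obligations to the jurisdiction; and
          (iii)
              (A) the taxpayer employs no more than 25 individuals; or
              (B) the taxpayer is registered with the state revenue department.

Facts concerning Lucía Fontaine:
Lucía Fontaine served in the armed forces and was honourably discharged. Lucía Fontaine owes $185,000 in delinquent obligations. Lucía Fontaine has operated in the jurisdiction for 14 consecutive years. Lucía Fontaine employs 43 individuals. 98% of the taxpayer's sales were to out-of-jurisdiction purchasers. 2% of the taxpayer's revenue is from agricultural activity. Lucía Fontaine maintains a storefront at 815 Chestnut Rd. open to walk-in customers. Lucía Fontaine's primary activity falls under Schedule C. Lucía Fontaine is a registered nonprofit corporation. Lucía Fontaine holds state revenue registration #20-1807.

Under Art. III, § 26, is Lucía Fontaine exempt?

(a) ≥60% agricultural — fails.
(i) ≥ 9 yrs in jurisdiction — satisfied.
(ii) >40% out-of-jur. sales — holds.
(b) = T AND T = true.
So (1) is satisfied (F OR T).
(a) not (nonprofit) — not met.
(i) Schedule C activity — met.
(A) has storefront — satisfied.
(B) no delinquency — not satisfied.
So (ii) is satisfied (T OR F).
(A) ≤ 25 employees — fails.
(B) state-registered — holds.
So (iii) is satisfied (F OR T).
(b) = T AND T AND T = true.
(2) = F OR T = true.
Overall = T AND T = true.

Yes — exempt.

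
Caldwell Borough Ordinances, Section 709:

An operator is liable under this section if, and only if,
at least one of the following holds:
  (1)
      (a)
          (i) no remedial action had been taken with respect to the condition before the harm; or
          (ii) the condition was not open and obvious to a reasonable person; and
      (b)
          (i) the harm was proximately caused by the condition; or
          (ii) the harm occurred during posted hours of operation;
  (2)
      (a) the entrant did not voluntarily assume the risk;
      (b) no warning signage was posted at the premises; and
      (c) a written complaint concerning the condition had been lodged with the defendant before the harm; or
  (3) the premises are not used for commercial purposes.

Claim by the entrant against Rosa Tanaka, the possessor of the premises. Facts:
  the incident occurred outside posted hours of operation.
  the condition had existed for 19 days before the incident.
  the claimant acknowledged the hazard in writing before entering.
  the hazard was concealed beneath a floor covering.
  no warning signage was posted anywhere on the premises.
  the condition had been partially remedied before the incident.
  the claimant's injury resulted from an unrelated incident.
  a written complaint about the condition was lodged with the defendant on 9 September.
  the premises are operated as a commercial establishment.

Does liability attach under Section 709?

(i) no remedial action — fails.
(ii) not open/obvious — met.
(a) = F OR T = true.
(i) proximate cause — fails.
(ii) during posted hours — not met.
So (b) is not satisfied (F OR F).
(1) = T AND F = false.
(a) no assumed risk — not met.
(b) no signage posted — satisfied.
(c) complaint lodged — met.
(2) = F AND T AND T = false.
(3) not (commercial use) — fails.
So Overall is not satisfied (F OR F OR F).

No — not liable.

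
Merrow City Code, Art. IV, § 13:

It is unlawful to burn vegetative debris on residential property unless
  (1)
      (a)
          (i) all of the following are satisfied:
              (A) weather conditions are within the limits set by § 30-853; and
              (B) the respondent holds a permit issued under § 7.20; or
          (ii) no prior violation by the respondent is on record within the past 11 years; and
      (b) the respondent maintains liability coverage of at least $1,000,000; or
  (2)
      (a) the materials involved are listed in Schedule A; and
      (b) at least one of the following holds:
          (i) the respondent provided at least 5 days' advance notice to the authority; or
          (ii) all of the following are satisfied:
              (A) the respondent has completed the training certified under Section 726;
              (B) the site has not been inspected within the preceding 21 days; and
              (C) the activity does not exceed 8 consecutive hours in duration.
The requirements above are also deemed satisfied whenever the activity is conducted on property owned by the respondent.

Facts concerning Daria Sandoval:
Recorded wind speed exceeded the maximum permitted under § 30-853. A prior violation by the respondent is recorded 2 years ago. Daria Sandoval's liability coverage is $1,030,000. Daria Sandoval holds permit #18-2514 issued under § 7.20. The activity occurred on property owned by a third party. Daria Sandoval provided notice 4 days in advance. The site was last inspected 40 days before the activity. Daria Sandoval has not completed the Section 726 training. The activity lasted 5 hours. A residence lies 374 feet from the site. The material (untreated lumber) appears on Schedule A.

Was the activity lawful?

(A) weather ok — not met.
(B) holds permit — holds.
So (i) is not satisfied (F AND T).
(ii) no prior violation — not satisfied.
(a) = F OR F = false.
(b) coverage ≥ $1,000,000 — holds.
So (1) is not satisfied (F AND T).
(a) Schedule A material — satisfied.
(i) ≥5 days' notice — not met.
(A) training certified — fails.
(B) not (site inspected) — met.
(C) ≤ 8 hrs duration — satisfied.
So (ii) is not satisfied (F AND T AND T).
(b) = F OR F = false.
So (2) is not satisfied (T AND F).
So Overall is not satisfied (F OR F).
Exception (own property) — not satisfied.
Result: main false OR exception false → false.

No — unlawful.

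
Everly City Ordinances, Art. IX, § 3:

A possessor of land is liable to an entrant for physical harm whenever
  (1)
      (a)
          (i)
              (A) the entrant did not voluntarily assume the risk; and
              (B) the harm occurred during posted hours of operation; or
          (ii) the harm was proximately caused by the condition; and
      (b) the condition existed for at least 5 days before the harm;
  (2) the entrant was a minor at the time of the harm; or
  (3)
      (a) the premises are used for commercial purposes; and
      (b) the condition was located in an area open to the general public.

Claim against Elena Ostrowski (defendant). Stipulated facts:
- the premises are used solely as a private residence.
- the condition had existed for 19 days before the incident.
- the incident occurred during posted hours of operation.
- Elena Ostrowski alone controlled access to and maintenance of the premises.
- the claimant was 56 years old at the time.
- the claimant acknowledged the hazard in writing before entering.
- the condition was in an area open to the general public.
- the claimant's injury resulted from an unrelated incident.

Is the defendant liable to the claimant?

(A) no assumed risk — not met.
(B) during posted hours — met.
So (i) is not satisfied (F AND T).
(ii) proximate cause — not satisfied.
(a): F OR F → false.
(b) condition ≥5 days old — satisfied.
(1) = F AND T = false.
(2) entrant a minor — not met.
(a) commercial use — not met.
(b) public area — met.
So (3) is not satisfied (F AND T).
So Overall is not satisfied (F OR F OR F).

No — not liable.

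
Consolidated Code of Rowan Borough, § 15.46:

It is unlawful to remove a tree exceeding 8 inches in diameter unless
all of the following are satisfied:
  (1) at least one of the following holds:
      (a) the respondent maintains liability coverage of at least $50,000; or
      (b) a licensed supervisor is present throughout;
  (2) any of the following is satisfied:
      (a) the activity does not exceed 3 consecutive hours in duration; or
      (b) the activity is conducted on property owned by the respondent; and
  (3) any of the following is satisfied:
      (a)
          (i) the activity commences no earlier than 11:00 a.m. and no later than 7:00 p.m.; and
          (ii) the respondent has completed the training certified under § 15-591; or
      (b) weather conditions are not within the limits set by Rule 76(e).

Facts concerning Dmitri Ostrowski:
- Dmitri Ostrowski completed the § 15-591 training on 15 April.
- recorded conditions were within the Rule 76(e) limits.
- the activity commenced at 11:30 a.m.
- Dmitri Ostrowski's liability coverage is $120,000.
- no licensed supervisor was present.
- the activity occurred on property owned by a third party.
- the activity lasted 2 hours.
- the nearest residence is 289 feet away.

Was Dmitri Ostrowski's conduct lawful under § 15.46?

(a) coverage ≥ $50,000 — holds.
(b) supervisor present — fails.
(1) = T OR F = true.
(a) ≤ 3 hrs duration — satisfied.
(b) own property — not satisfied.
So (2) is satisfied (T OR F).
(i) start within hours — met.
(ii) training certified — met.
(a): T AND T → true.
(b) not (weather ok) — fails.
So (3) is satisfied (T OR F).
Overall: T AND T AND T → true.

Yes — lawful.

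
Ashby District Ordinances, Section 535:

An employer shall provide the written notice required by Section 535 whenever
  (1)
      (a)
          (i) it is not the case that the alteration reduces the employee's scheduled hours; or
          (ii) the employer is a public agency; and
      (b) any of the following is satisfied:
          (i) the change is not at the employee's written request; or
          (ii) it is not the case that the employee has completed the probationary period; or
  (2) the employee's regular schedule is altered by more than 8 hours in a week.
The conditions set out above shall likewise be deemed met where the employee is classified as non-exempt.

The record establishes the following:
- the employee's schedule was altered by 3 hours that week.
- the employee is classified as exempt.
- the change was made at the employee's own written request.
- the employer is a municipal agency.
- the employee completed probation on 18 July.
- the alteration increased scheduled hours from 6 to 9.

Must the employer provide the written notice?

No — not required.

(i) not (hours reduced) — holds.
(ii) public agency — met.
(a) = T OR T = true.
(i) not employee-requested — not satisfied.
(ii) not (past probation) — not satisfied.
(b) = F OR F = false.
So (1) is not satisfied (T AND F).
(2) schedule shift > 8h — not met.
So Overall is not satisfied (F OR F).
Exception (non-exempt) — not satisfied.
Result: main false OR exception false → false.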